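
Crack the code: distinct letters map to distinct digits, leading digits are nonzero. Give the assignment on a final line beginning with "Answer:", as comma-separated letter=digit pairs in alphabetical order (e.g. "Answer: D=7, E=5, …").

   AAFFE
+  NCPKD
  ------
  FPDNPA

Step 1. [F] the sum has 6 digits but both addends have 5; that extra leading digit F is the final carry, namely 1, so F=1.
Step 2. [col 1: E + D ≡ A (mod 10)] several values work for E in column 1 (E + D ≡ A (mod 10), carry-in 0); try E=4 ⇒ E=4.
Step 3. [col 1: E + D ≡ A (mod 10)] several values work for D in column 1 (E + D ≡ A (mod 10), carry-in 0); try D=3 ⇒ D=3.
Step 4. [col 1: E + D ≡ A (mod 10)] from column 1 (E=4, D=3, carry-in 0, digits 1,3,4 already taken and all letters distinct): A must equal 7. So A=7.
Step 5. [col 2: F + K ≡ P (mod 10)] several values work for K in column 2 (F + K ≡ P (mod 10), carry-in 0); try K=9 ⇒ K=9.
Step 6. [col 2: F + K ≡ P (mod 10)] column 2 reads F+K+carry(0)=P with F=1, K=9; with digits 1,3,4,7,9 already taken and all letters distinct, the only value for P is 0 ⇒ P=0.
Step 7. [col 3: F + P ≡ N (mod 10)] in column 3 we have F+P≡N with carry-in 1; given F=1, P=0 and digits 0,1,3,4,7,9 already taken and all letters distinct, that pins N to 2 ⇒ N=2.
Step 8. [col 4: A + C ≡ D (mod 10)] from column 4 (A=7, D=3, carry-in 0, digits 0,1,2,3,4,7,9 already taken and all letters distinct): C must equal 6, so C=6.

Answer: A=7, C=6, D=3, E=4, F=1, K=9, N=2, P=0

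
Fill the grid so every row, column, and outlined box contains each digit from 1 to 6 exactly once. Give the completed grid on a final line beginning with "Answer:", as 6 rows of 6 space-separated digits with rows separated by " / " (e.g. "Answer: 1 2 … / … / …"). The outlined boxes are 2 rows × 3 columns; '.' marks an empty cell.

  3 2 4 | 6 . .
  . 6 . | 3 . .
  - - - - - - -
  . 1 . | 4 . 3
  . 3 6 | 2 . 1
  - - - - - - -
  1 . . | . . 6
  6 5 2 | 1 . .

Step 1. [r4c5∈{5}] r4c5 has the single candidate 5, so r4c5=5.
Step 2. [r2c1∈{5}] r2c1's peers cover all but 5 ⇒ r2c1=5.
Step 3. [r6c6∈{4}] r6c6's peers cover all but 4. So r6c6=4.
Step 4. [r5c5∈{2,3}] across row 5, 2 lands solely at r5c5, so r5c5=2.
Step 5. [r2c3∈{1}] r2c3 has the single candidate 1. So r2c3=1.
Step 6. [r5c3∈{3}] r5c3 is down to just 3 ⇒ r5c3=3.
Step 7. [r3c3∈{5}] nothing but 5 survives at r3c3 ⇒ r3c3=5.
Step 8. [r1c5∈{1}] r1c5's peers cover all but 1. So r1c5=1.
Step 9. [r6c5∈{3}] r6c5's peers cover all but 3 ⇒ r6c5=3.
Step 10. [r1c6∈{5}] only 5 remains possible at r1c6, so r1c6=5.
Step 11. [r5c2∈{4}] only 4 remains possible at r5c2 ⇒ r5c2=4.
Step 12. [r3c1∈{2}] r3c1's peers cover all but 2 ⇒ r3c1=2.
Step 13. [r2c6∈{2}] nothing but 2 survives at r2c6. So r2c6=2.
Step 14. [r4c1∈{4}] r4c1's peers cover all but 4. So r4c1=4.
Step 15. [r5c4∈{5}] only 5 remains possible at r5c4 ⇒ r5c4=5.
Step 16. [r3c5∈{6}] r3c5 is down to just 6, so r3c5=6.
Step 17. [r2c5∈{4}] r2c5 is down to just 4 ⇒ r2c5=4.

Answer: 3 2 4 6 1 5 / 5 6 1 3 4 2 / 2 1 5 4 6 3 / 4 3 6 2 5 1 / 1 4 3 5 2 6 / 6 5 2 1 3 4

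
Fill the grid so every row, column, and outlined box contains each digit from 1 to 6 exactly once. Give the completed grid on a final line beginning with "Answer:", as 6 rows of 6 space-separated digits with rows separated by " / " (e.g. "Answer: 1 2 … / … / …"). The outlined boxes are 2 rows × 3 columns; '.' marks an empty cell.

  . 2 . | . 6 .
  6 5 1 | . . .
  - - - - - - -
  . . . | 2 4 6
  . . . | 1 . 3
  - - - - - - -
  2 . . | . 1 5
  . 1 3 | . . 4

Step 1. [r1c3∈{4}] nothing but 4 survives at r1c3, so r1c3=4.
Step 2. [r5c3∈{6}] only 6 remains possible at r5c3 ⇒ r5c3=6.
Step 3. [r3c3∈{5}] r3c3's peers cover all but 5 ⇒ r3c3=5.
Step 4. [r2c5∈{2,3}] across col 5, 3 lands solely at r2c5. So r2c5=3.
Step 5. [r4c1∈{4}] nothing but 4 survives at r4c1. So r4c1=4.
Step 6. [r3c1∈{1,3}] 1 has one home in row 3: r3c1. So r3c1=1.
Step 7. [r1c6∈{1}] nothing but 1 survives at r1c6, so r1c6=1.
Step 8. [r1c1∈{3}] only 3 remains possible at r1c1 ⇒ r1c1=3.
Step 9. [r2c6∈{2}] only 2 remains possible at r2c6 ⇒ r2c6=2.
Step 10. [r4c2∈{6}] r4c2 has the single candidate 6 ⇒ r4c2=6.
Step 11. [r5c2∈{4}] r5c2 has the single candidate 4, so r5c2=4.
Step 12. [r6c1∈{5}] nothing but 5 survives at r6c1. So r6c1=5.
Step 13. [r6c4∈{6}] r6c4 has the single candidate 6. So r6c4=6.
Step 14. [r5c4∈{3}] only 3 remains possible at r5c4. So r5c4=3.
Step 15. [r3c2∈{3}] r3c2 has the single candidate 3, so r3c2=3.
Step 16. [r2c4∈{4}] nothing but 4 survives at r2c4, so r2c4=4.
Step 17. [r4c3∈{2}] r4c3 is down to just 2. So r4c3=2.
Step 18. [r6c5∈{2}] only 2 remains possible at r6c5, so r6c5=2.
Step 19. [r1c4∈{5}] r1c4's peers cover all but 5. So r1c4=5.
Step 20. [r4c5∈{5}] r4c5 is down to just 5. So r4c5=5.

Answer: 3 2 4 5 6 1 / 6 5 1 4 3 2 / 1 3 5 2 4 6 / 4 6 2 1 5 3 / 2 4 6 3 1 5 / 5 1 3 6 2 4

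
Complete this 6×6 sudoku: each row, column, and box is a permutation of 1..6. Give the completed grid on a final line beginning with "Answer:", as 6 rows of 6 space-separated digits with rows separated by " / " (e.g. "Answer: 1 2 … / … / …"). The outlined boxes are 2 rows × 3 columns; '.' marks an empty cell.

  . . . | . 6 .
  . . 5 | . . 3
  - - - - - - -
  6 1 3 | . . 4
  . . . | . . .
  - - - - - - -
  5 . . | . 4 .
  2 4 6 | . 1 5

Step 1. [r2c5∈{2}] r2c5 has the single candidate 2, so r2c5=2.
Step 2. [r1c6∈{1}] only 1 remains possible at r1c6. So r1c6=1.
Step 3. [r4c4∈{1,2,3,5,6}] 1 has one home in row 4: r4c4, so r4c4=1.
Step 4. [r5c4∈{2,3,6}] col 4 places 6 nowhere but r5c4. So r5c4=6.
Step 5. [r4c1∈{4}] r4c1 has the single candidate 4. So r4c1=4.
Step 6. [r4c3∈{2}] r4c3 has the single candidate 2. So r4c3=2.
Step 7. [r3c5∈{5}] only 5 remains possible at r3c5, so r3c5=5.
Step 8. [r1c2∈{2,3}] r1c2 is the only open cell in row 1 admitting 2. So r1c2=2.
Step 9. [r1c4∈{4,5}] in row 1, 5 fits only at r1c4 ⇒ r1c4=5.
Step 10. [r4c2∈{5}] only 5 remains possible at r4c2 ⇒ r4c2=5.
Step 11. [r2c1∈{1}] nothing but 1 survives at r2c1 ⇒ r2c1=1.
Step 12. [r4c5∈{3}] r4c5 is down to just 3 ⇒ r4c5=3.
Step 13. [r5c2∈{3}] r5c2 is down to just 3 ⇒ r5c2=3.
Step 14. [r6c4∈{3}] r6c4 is down to just 3 ⇒ r6c4=3.
Step 15. [r5c3∈{1}] nothing but 1 survives at r5c3. So r5c3=1.
Step 16. [r2c2∈{6}] nothing but 6 survives at r2c2, so r2c2=6.
Step 17. [r3c4∈{2}] r3c4's peers cover all but 2, so r3c4=2.
Step 18. [r1c3∈{4}] only 4 remains possible at r1c3 ⇒ r1c3=4.
Step 19. [r5c6∈{2}] r5c6 is down to just 2, so r5c6=2.
Step 20. [r1c1∈{3}] nothing but 3 survives at r1c1, so r1c1=3.
Step 21. [r4c6∈{6}] only 6 remains possible at r4c6 ⇒ r4c6=6.
Step 22. [r2c4∈{4}] nothing but 4 survives at r2c4 ⇒ r2c4=4.

Answer: 3 2 4 5 6 1 / 1 6 5 4 2 3 / 6 1 3 2 5 4 / 4 5 2 1 3 6 / 5 3 1 6 4 2 / 2 4 6 3 1 5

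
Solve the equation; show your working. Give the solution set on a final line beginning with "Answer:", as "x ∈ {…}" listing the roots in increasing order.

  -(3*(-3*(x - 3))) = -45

Step 1. [-(3*(-3*(x - 3))) = -45] flip signs both sides. So neg: 3*(-3*(x - 3)) = 45.
Step 2. [3*(-3*(x - 3)) = 45] LHS = 3·(…); ÷3 both sides. So div: -3*(x - 3) = 15.
Step 3. [-3*(x - 3) = 15] -3 out front; divide by -3. So div: x - 3 = -5.
Step 4. [x - 3 = -5] -3 is outermost — add 3 both sides. So sub: x = -2.

Answer: x ∈ {-2}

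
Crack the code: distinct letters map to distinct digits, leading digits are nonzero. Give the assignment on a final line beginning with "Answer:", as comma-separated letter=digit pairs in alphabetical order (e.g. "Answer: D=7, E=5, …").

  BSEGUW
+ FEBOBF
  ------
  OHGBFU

Step 1. [col 1: W + F ≡ U (mod 10)] several values work for U in column 1 (W + F ≡ U (mod 10), carry-in 0); try U=2, so U=2.
Step 2. [col 1: W + F ≡ U (mod 10)] no forcing yet in column 1 (carry-in 0); F=4 is free and consistent — try it, so F=4.
Step 3. [col 1: W + F ≡ U (mod 10)] column 1 reads W+F+carry(0)=U with F=4, U=2; with digits 2,4 already taken and all letters distinct, the only value for W is 8. So W=8.
Step 4. [col 2: U + B ≡ F (mod 10)] column 2: given U=2, F=4, carry-in 1, and digits 2,4,8 already taken and all letters distinct, U+B≡F (mod 10) forces B=1. So B=1.
Step 5. [col 3: G + O ≡ B (mod 10)] column 3 (G + O ≡ B (mod 10), carry-in 0) doesn't pin G yet; pick G=5 and continue. So G=5.
Step 6. [col 3: G + O ≡ B (mod 10)] column 3: given G=5, B=1, carry-in 0, and digits 1,2,4,5,8 already taken and all letters distinct, G+O≡B (mod 10) forces O=6. So O=6.
Step 7. [col 4: E + B ≡ G (mod 10)] column 4 reads E+B+carry(1)=G with B=1, G=5; with digits 1,2,4,5,6,8 already taken and all letters distinct, the only value for E is 3 ⇒ E=3.
Step 8. [col 5: S + E ≡ H (mod 10)] column 5: given E=3, carry-in 0, and digits 1,2,3,4,5,6,8 already taken and all letters distinct, S+E≡H (mod 10) forces H=0 ⇒ H=0.
Step 9. [col 5: S + E ≡ H (mod 10)] in column 5 we have S+E≡H with carry-in 0; given E=3, H=0 and digits 0,1,2,3,4,5,6,8 already taken and all letters distinct, that pins S to 7 ⇒ S=7.

Answer: B=1, E=3, F=4, G=5, H=0, O=6, S=7, U=2, W=8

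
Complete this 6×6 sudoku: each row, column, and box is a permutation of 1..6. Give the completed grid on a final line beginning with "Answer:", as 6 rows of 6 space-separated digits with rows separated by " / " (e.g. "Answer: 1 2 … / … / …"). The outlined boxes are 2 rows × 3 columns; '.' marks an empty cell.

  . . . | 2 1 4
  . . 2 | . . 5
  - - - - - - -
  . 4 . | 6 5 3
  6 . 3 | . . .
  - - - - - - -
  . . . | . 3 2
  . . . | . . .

Step 1. [r4c2∈{1,2,5}] 5 has one home in row 4: r4c2. So r4c2=5.
Step 2. [r2c1∈{1,3,4}] 4 has one home in row 2: r2c1 ⇒ r2c1=4.
Step 3. [r6c2∈{1,2,3,6}] in col 2, 2 fits only at r6c2, so r6c2=2.
Step 4. [r3c3∈{1}] r3c3's peers cover all but 1, so r3c3=1.
Step 5. [r2c2∈{1,3,6}] in row 2, 1 fits only at r2c2 ⇒ r2c2=1.
Step 6. [r6c6∈{1,6}] across col 6, 6 lands solely at r6c6. So r6c6=6.
Step 7. [r6c5∈{4}] only 4 remains possible at r6c5 ⇒ r6c5=4.
Step 8. [r6c3∈{5}] only 5 remains possible at r6c3. So r6c3=5.
Step 9. [r6c4∈{1}] r6c4 is down to just 1. So r6c4=1.
Step 10. [r1c3∈{6}] r1c3 has the single candidate 6, so r1c3=6.
Step 11. [r1c1∈{3,5}] across row 1, 5 lands solely at r1c1, so r1c1=5.
Step 12. [r6c1∈{3}] r6c1 is down to just 3. So r6c1=3.
Step 13. [r1c2∈{3}] only 3 remains possible at r1c2 ⇒ r1c2=3.
Step 14. [r2c4∈{3}] nothing but 3 survives at r2c4 ⇒ r2c4=3.
Step 15. [r5c4∈{5}] r5c4 has the single candidate 5. So r5c4=5.
Step 16. [r4c6∈{1}] r4c6 is down to just 1. So r4c6=1.
Step 17. [r4c4∈{4}] r4c4 is down to just 4. So r4c4=4.
Step 18. [r3c1∈{2}] r3c1 is down to just 2. So r3c1=2.
Step 19. [r2c5∈{6}] nothing but 6 survives at r2c5, so r2c5=6.
Step 20. [r5c1∈{1}] r5c1's peers cover all but 1, so r5c1=1.
Step 21. [r4c5∈{2}] only 2 remains possible at r4c5 ⇒ r4c5=2.
Step 22. [r5c2∈{6}] r5c2 is down to just 6 ⇒ r5c2=6.
Step 23. [r5c3∈{4}] r5c3 is down to just 4. So r5c3=4.

Answer: 5 3 6 2 1 4 / 4 1 2 3 6 5 / 2 4 1 6 5 3 / 6 5 3 4 2 1 / 1 6 4 5 3 2 / 3 2 5 1 4 6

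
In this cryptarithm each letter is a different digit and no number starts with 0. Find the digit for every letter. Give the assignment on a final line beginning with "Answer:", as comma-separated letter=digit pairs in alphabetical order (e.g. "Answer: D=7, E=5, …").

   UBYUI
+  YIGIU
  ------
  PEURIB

Step 1. [P] the sum has 6 digits but both addends have 5; that extra leading digit P is the final carry, namely 1, so P=1.
Step 2. [col 1: I + U ≡ B (mod 10)] column 1 (I + U ≡ B (mod 10), carry-in 0) doesn't pin I yet; pick I=5 and continue. So I=5.
Step 3. [col 1: I + U ≡ B (mod 10)] column 1 (I + U ≡ B (mod 10), carry-in 0) doesn't pin U yet; pick U=9 and continue, so U=9.
Step 4. [col 1: I + U ≡ B (mod 10)] in column 1 we have I+U≡B with carry-in 0; given I=5, U=9 and digits 1,5,9 already taken and all letters distinct, that pins B to 4. So B=4.
Step 5. [col 3: Y + G ≡ R (mod 10)] Y=7 is one option consistent with column 3 (Y + G ≡ R (mod 10), carry-in 1) — take it ⇒ Y=7.
Step 6. [col 3: Y + G ≡ R (mod 10)] column 3 (Y + G ≡ R (mod 10), carry-in 1) doesn't pin G yet; pick G=0 and continue. So G=0.
Step 7. [col 3: Y + G ≡ R (mod 10)] in column 3 we have Y+G≡R with carry-in 1; given Y=7, G=0 and digits 0,1,4,5,7,9 already taken and all letters distinct, that pins R to 8. So R=8.
Step 8. [col 5: U + Y ≡ E (mod 10)] column 5: given U=9, Y=7, carry-in 0, and digits 0,1,4,5,7,8,9 already taken and all letters distinct, U+Y≡E (mod 10) forces E=6 ⇒ E=6.

Answer: B=4, E=6, G=0, I=5, P=1, R=8, U=9, Y=7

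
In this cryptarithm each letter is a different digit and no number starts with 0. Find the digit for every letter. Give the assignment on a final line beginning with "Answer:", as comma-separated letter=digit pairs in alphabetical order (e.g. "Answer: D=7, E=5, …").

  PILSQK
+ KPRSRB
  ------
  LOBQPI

Step 1. [col 1: K + B ≡ I (mod 10)] several values work for I in column 1 (K + B ≡ I (mod 10), carry-in 0); try I=4, so I=4.
Step 2. [col 1: K + B ≡ I (mod 10)] several values work for B in column 1 (K + B ≡ I (mod 10), carry-in 0); try B=9 ⇒ B=9.
Step 3. [col 1: K + B ≡ I (mod 10)] from column 1 (B=9, I=4, carry-in 0, digits 4,9 already taken and all letters distinct): K must equal 5. So K=5.
Step 4. [col 2: Q + R ≡ P (mod 10)] Q=2 is one option consistent with column 2 (Q + R ≡ P (mod 10), carry-in 1) — take it. So Q=2.
Step 5. [col 2: Q + R ≡ P (mod 10)] several values work for R in column 2 (Q + R ≡ P (mod 10), carry-in 1); try R=0 ⇒ R=0.
Step 6. [col 2: Q + R ≡ P (mod 10)] from column 2 (Q=2, R=0, carry-in 1, digits 0,2,4,5,9 already taken and all letters distinct): P must equal 3 ⇒ P=3.
Step 7. [col 3: S + S ≡ Q (mod 10)] no forcing yet in column 3 (carry-in 0); S=6 is free and consistent — try it ⇒ S=6.
Step 8. [col 4: L + R ≡ B (mod 10)] in column 4 we have L+R≡B with carry-in 1; given R=0, B=9 and digits 0,2,3,4,5,6,9 already taken and all letters distinct, that pins L to 8. So L=8.
Step 9. [col 5: I + P ≡ O (mod 10)] column 5: given I=4, P=3, carry-in 0, and digits 0,2,3,4,5,6,8,9 already taken and all letters distinct, I+P≡O (mod 10) forces O=7 ⇒ O=7.

Answer: B=9, I=4, K=5, L=8, O=7, P=3, Q=2, R=0, S=6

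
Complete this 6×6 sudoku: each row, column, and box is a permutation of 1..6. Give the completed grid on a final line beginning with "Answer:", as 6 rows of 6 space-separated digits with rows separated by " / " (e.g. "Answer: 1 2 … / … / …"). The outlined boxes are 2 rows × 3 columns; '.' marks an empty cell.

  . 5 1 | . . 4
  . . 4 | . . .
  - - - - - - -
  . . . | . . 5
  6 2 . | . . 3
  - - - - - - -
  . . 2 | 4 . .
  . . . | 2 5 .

Step 1. [r5c5∈{1,3,6}] r5c5 is the only open cell in box 6 admitting 3 ⇒ r5c5=3.
Step 2. [r2c2∈{3,6}] box 1 places 6 nowhere but r2c2. So r2c2=6.
Step 3. [r3c5∈{1,2,4,6}] r3c5 is the only open cell in row 3 admitting 2 ⇒ r3c5=2.
Step 4. [r5c2∈{1}] nothing but 1 survives at r5c2. So r5c2=1.
Step 5. [r3c1∈{1,3,4}] in col 1, 1 fits only at r3c1. So r3c1=1.
Step 6. [r2c5∈{1}] r2c5 is down to just 1. So r2c5=1.
Step 7. [r1c1∈{2,3}] row 1 places 2 nowhere but r1c1 ⇒ r1c1=2.
Step 8. [r1c4∈{3,6}] across row 1, 3 lands solely at r1c4. So r1c4=3.
Step 9. [r6c3∈{3,6}] 6 has one home in col 3: r6c3. So r6c3=6.
Step 10. [r6c1∈{3,4}] across col 1, 4 lands solely at r6c1, so r6c1=4.
Step 11. [r3c3∈{3}] r3c3 is down to just 3, so r3c3=3.
Step 12. [r3c2∈{4}] only 4 remains possible at r3c2. So r3c2=4.
Step 13. [r2c4∈{5}] r2c4's peers cover all but 5 ⇒ r2c4=5.
Step 14. [r5c1∈{5}] r5c1 is down to just 5. So r5c1=5.
Step 15. [r3c4∈{6}] r3c4 is down to just 6. So r3c4=6.
Step 16. [r4c3∈{5}] r4c3's peers cover all but 5, so r4c3=5.
Step 17. [r1c5∈{6}] nothing but 6 survives at r1c5. So r1c5=6.
Step 18. [r4c5∈{4}] r4c5 is down to just 4 ⇒ r4c5=4.
Step 19. [r5c6∈{6}] r5c6 is down to just 6. So r5c6=6.
Step 20. [r6c2∈{3}] r6c2 is down to just 3 ⇒ r6c2=3.
Step 21. [r4c4∈{1}] only 1 remains possible at r4c4, so r4c4=1.
Step 22. [r6c6∈{1}] r6c6 has the single candidate 1. So r6c6=1.
Step 23. [r2c6∈{2}] r2c6's peers cover all but 2 ⇒ r2c6=2.
Step 24. [r2c1∈{3}] r2c1 has the single candidate 3. So r2c1=3.

Answer: 2 5 1 3 6 4 / 3 6 4 5 1 2 / 1 4 3 6 2 5 / 6 2 5 1 4 3 / 5 1 2 4 3 6 / 4 3 6 2 5 1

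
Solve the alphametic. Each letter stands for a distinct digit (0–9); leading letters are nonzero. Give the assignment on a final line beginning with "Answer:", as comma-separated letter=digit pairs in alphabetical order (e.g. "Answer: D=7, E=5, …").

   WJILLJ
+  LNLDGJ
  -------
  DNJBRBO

Step 1. [D] the sum has 7 digits but both addends have 6; that extra leading digit D is the final carry, namely 1, so D=1.
Step 2. [col 1: J + J ≡ O (mod 10)] no forcing yet in column 1 (carry-in 0); J=9 is free and consistent — try it, so J=9.
Step 3. [col 1: J + J ≡ O (mod 10)] column 1: given J=9, carry-in 0, and digits 1,9 already taken and all letters distinct, J+J≡O (mod 10) forces O=8, so O=8.
Step 4. [col 2: L + G ≡ B (mod 10)] column 2 (L + G ≡ B (mod 10), carry-in 1) doesn't pin G yet; pick G=2 and continue. So G=2.
Step 5. [col 2: L + G ≡ B (mod 10)] several values work for L in column 2 (L + G ≡ B (mod 10), carry-in 1); try L=4, so L=4.
Step 6. [col 2: L + G ≡ B (mod 10)] in column 2 we have L+G≡B with carry-in 1; given L=4, G=2 and digits 1,2,4,8,9 already taken and all letters distinct, that pins B to 7. So B=7.
Step 7. [col 3: L + D ≡ R (mod 10)] from column 3 (L=4, D=1, carry-in 0, digits 1,2,4,7,8,9 already taken and all letters distinct): R must equal 5. So R=5.
Step 8. [col 4: I + L ≡ B (mod 10)] column 4 reads I+L+carry(0)=B with L=4, B=7; with digits 1,2,4,5,7,8,9 already taken and all letters distinct, the only value for I is 3 ⇒ I=3.
Step 9. [col 5: J + N ≡ J (mod 10)] column 5: given J=9, carry-in 0, and digits 1,2,3,4,5,7,8,9 already taken and all letters distinct, J+N≡J (mod 10) forces N=0. So N=0.
Step 10. [col 6: W + L ≡ N (mod 10)] column 6: given L=4, N=0, carry-in 0, and digits 0,1,2,3,4,5,7,8,9 already taken and all letters distinct, W+L≡N (mod 10) forces W=6. So W=6.

Answer: B=7, D=1, G=2, I=3, J=9, L=4, N=0, O=8, R=5, W=6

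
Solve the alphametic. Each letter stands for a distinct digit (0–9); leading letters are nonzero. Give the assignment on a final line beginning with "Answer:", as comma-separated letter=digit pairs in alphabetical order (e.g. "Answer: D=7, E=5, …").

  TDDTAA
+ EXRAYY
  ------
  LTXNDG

Step 1. [col 1: A + Y ≡ G (mod 10)] column 1 (A + Y ≡ G (mod 10), carry-in 0) doesn't pin G yet; pick G=1 and continue. So G=1.
Step 2. [col 1: A + Y ≡ G (mod 10)] several values work for Y in column 1 (A + Y ≡ G (mod 10), carry-in 0); try Y=6. So Y=6.
Step 3. [col 1: A + Y ≡ G (mod 10)] from column 1 (Y=6, G=1, carry-in 0, digits 1,6 already taken and all letters distinct): A must equal 5, so A=5.
Step 4. [col 2: A + Y ≡ D (mod 10)] column 2 reads A+Y+carry(1)=D with A=5, Y=6; with digits 1,5,6 already taken and all letters distinct, the only value for D is 2. So D=2.
Step 5. [col 3: T + A ≡ N (mod 10)] no forcing yet in column 3 (carry-in 1); N=9 is free and consistent — try it. So N=9.
Step 6. [col 3: T + A ≡ N (mod 10)] column 3 reads T+A+carry(1)=N with A=5, N=9; with digits 1,2,5,6,9 already taken and all letters distinct, the only value for T is 3 ⇒ T=3.
Step 7. [col 4: D + R ≡ X (mod 10)] column 4: given D=2, carry-in 0, and digits 1,2,3,5,6,9 already taken and all letters distinct, D+R≡X (mod 10) forces X=0. So X=0.
Step 8. [col 4: D + R ≡ X (mod 10)] in column 4 we have D+R≡X with carry-in 0; given D=2, X=0 and digits 0,1,2,3,5,6,9 already taken and all letters distinct, that pins R to 8, so R=8.
Step 9. [col 6: T + E ≡ L (mod 10)] in column 6 we have T+E≡L with carry-in 0; given T=3 and digits 0,1,2,3,5,6,8,9 already taken and all letters distinct, that pins L to 7, so L=7.
Step 10. [col 6: T + E ≡ L (mod 10)] column 6 reads T+E+carry(0)=L with T=3, L=7; with digits 0,1,2,3,5,6,7,8,9 already taken and all letters distinct, the only value for E is 4, so E=4.

Answer: A=5, D=2, E=4, G=1, L=7, N=9, R=8, T=3, X=0, Y=6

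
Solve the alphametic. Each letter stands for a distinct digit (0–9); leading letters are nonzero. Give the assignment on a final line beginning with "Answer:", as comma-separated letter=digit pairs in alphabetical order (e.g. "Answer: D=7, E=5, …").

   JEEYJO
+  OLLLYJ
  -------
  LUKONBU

Step 1. [col 1: O + J ≡ U (mod 10)] several values work for U in column 1 (O + J ≡ U (mod 10), carry-in 0); try U=2, so U=2.
Step 2. [col 1: O + J ≡ U (mod 10)] no forcing yet in column 1 (carry-in 0); O=5 is free and consistent — try it, so O=5.
Step 3. [L] the sum has 7 digits but both addends have 6; that extra leading digit L is the final carry, namely 1, so L=1.
Step 4. [col 1: O + J ≡ U (mod 10)] from column 1 (O=5, U=2, carry-in 0, digits 1,2,5 already taken and all letters distinct): J must equal 7. So J=7.
Step 5. [col 2: J + Y ≡ B (mod 10)] B=6 is one option consistent with column 2 (J + Y ≡ B (mod 10), carry-in 1) — take it, so B=6.
Step 6. [col 2: J + Y ≡ B (mod 10)] in column 2 we have J+Y≡B with carry-in 1; given J=7, B=6 and digits 1,2,5,6,7 already taken and all letters distinct, that pins Y to 8 ⇒ Y=8.
Step 7. [col 3: Y + L ≡ N (mod 10)] column 3 reads Y+L+carry(1)=N with Y=8, L=1; with digits 1,2,5,6,7,8 already taken and all letters distinct, the only value for N is 0. So N=0.
Step 8. [col 4: E + L ≡ O (mod 10)] column 4 reads E+L+carry(1)=O with L=1, O=5; with digits 0,1,2,5,6,7,8 already taken and all letters distinct, the only value for E is 3. So E=3.
Step 9. [col 5: E + L ≡ K (mod 10)] in column 5 we have E+L≡K with carry-in 0; given E=3, L=1 and digits 0,1,2,3,5,6,7,8 already taken and all letters distinct, that pins K to 4, so K=4.

Answer: B=6, E=3, J=7, K=4, L=1, N=0, O=5, U=2, Y=8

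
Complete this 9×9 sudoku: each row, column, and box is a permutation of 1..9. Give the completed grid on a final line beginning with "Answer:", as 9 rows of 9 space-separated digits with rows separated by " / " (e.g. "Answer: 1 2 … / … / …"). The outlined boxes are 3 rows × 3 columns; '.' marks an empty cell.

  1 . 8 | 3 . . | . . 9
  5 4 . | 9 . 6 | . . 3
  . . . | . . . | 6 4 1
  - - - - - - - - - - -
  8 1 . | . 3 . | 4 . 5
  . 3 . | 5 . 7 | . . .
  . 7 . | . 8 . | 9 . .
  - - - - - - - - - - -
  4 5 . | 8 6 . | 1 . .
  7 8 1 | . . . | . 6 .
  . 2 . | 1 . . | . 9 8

Step 1. [r9c5∈{4,5,7}] box 8 places 7 nowhere but r9c5 ⇒ r9c5=7.
Step 2. [r9c6∈{3,4,5}] across row 9, 4 lands solely at r9c6. So r9c6=4.
Step 3. [r8c4∈{2}] nothing but 2 survives at r8c4, so r8c4=2.
Step 4. [r1c8∈{2,5,7}] r1c8 is the only open cell in col 8 admitting 5. So r1c8=5.
Step 5. [r1c6∈{2}] r1c6 has the single candidate 2 ⇒ r1c6=2.
Step 6. [r5c5∈{1,2,4,9}] in col 5, 2 fits only at r5c5 ⇒ r5c5=2.
Step 7. [r7c3∈{3,9}] in box 7, 9 fits only at r7c3, so r7c3=9.
Step 8. [r2c7∈{2,7,8}] 2 has one home in col 7: r2c7. So r2c7=2.
Step 9. [r6c3∈{2,4,5,6}] in row 6, 5 fits only at r6c3. So r6c3=5.
Step 10. [r4c8∈{2,7}] across row 4, 7 lands solely at r4c8, so r4c8=7.
Step 11. [r5c9∈{6}] r5c9 has the single candidate 6. So r5c9=6.
Step 12. [r6c9∈{2}] r6c9's peers cover all but 2, so r6c9=2.
Step 13. [r3c1∈{2,3,9}] in col 1, 2 fits only at r3c1, so r3c1=2.
Step 14. [r9c1∈{3,6}] across col 1, 3 lands solely at r9c1. So r9c1=3.
Step 15. [r8c7∈{3,5}] r8c7 is the only open cell in col 7 admitting 3. So r8c7=3.
Step 16. [r6c1∈{6}] r6c1 has the single candidate 6, so r6c1=6.
Step 17. [r3c5∈{5}] nothing but 5 survives at r3c5. So r3c5=5.
Step 18. [r5c8∈{1,8}] across row 5, 1 lands solely at r5c8, so r5c8=1.
Step 19. [r2c3∈{7}] r2c3's peers cover all but 7 ⇒ r2c3=7.
Step 20. [r8c6∈{5,9}] 5 has one home in row 8: r8c6 ⇒ r8c6=5.
Step 21. [r4c4∈{6}] r4c4 has the single candidate 6. So r4c4=6.
Step 22. [r9c7∈{5}] only 5 remains possible at r9c7, so r9c7=5.
Step 23. [r5c7∈{8}] r5c7 is down to just 8 ⇒ r5c7=8.
Step 24. [r2c8∈{8}] r2c8 has the single candidate 8. So r2c8=8.
Step 25. [r7c8∈{2}] only 2 remains possible at r7c8. So r7c8=2.
Step 26. [r5c3∈{4}] only 4 remains possible at r5c3, so r5c3=4.
Step 27. [r4c3∈{2}] r4c3 is down to just 2, so r4c3=2.
Step 28. [r6c6∈{1}] r6c6's peers cover all but 1. So r6c6=1.
Step 29. [r7c6∈{3}] r7c6 has the single candidate 3, so r7c6=3.
Step 30. [r8c5∈{9}] r8c5's peers cover all but 9 ⇒ r8c5=9.
Step 31. [r5c1∈{9}] r5c1's peers cover all but 9 ⇒ r5c1=9.
Step 32. [r9c3∈{6}] r9c3 has the single candidate 6 ⇒ r9c3=6.
Step 33. [r1c5∈{4}] r1c5 is down to just 4. So r1c5=4.
Step 34. [r2c5∈{1}] only 1 remains possible at r2c5 ⇒ r2c5=1.
Step 35. [r1c2∈{6}] only 6 remains possible at r1c2. So r1c2=6.
Step 36. [r3c2∈{9}] nothing but 9 survives at r3c2, so r3c2=9.
Step 37. [r6c8∈{3}] r6c8 is down to just 3. So r6c8=3.
Step 38. [r1c7∈{7}] nothing but 7 survives at r1c7 ⇒ r1c7=7.
Step 39. [r3c4∈{7}] r3c4 is down to just 7. So r3c4=7.
Step 40. [r6c4∈{4}] only 4 remains possible at r6c4, so r6c4=4.
Step 41. [r4c6∈{9}] r4c6 is down to just 9. So r4c6=9.
Step 42. [r3c3∈{3}] r3c3's peers cover all but 3, so r3c3=3.
Step 43. [r3c6∈{8}] r3c6 is down to just 8 ⇒ r3c6=8.
Step 44. [r8c9∈{4}] nothing but 4 survives at r8c9 ⇒ r8c9=4.
Step 45. [r7c9∈{7}] r7c9's peers cover all but 7, so r7c9=7.

Answer: 1 6 8 3 4 2 7 5 9 / 5 4 7 9 1 6 2 8 3 / 2 9 3 7 5 8 6 4 1 / 8 1 2 6 3 9 4 7 5 / 9 3 4 5 2 7 8 1 6 / 6 7 5 4 8 1 9 3 2 / 4 5 9 8 6 3 1 2 7 / 7 8 1 2 9 5 3 6 4 / 3 2 6 1 7 4 5 9 8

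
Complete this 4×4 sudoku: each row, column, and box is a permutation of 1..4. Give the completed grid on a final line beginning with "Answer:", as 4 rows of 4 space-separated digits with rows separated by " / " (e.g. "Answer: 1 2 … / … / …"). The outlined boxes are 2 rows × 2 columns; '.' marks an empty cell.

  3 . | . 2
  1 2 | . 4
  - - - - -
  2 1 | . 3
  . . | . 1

Step 1. [r4c1∈{4}] r4c1 has the single candidate 4 ⇒ r4c1=4.
Step 2. [r1c2∈{4}] nothing but 4 survives at r1c2 ⇒ r1c2=4.
Step 3. [r3c3∈{4}] r3c3 has the single candidate 4. So r3c3=4.
Step 4. [r2c3∈{3}] r2c3 is down to just 3, so r2c3=3.
Step 5. [r4c2∈{3}] r4c2 has the single candidate 3. So r4c2=3.
Step 6. [r4c3∈{2}] r4c3 is down to just 2, so r4c3=2.
Step 7. [r1c3∈{1}] nothing but 1 survives at r1c3 ⇒ r1c3=1.

Answer: 3 4 1 2 / 1 2 3 4 / 2 1 4 3 / 4 3 2 1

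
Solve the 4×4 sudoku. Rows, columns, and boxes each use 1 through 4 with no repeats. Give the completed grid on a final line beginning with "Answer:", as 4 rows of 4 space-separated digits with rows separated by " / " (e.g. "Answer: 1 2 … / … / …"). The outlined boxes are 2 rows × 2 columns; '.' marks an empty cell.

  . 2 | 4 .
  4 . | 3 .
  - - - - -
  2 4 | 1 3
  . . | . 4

Step 1. [r2c2∈{1}] nothing but 1 survives at r2c2 ⇒ r2c2=1.
Step 2. [r1c1∈{3}] r1c1 has the single candidate 3. So r1c1=3.
Step 3. [r4c1∈{1}] r4c1 has the single candidate 1, so r4c1=1.
Step 4. [r2c4∈{2}] only 2 remains possible at r2c4 ⇒ r2c4=2.
Step 5. [r1c4∈{1}] only 1 remains possible at r1c4, so r1c4=1.
Step 6. [r4c2∈{3}] r4c2 is down to just 3, so r4c2=3.
Step 7. [r4c3∈{2}] only 2 remains possible at r4c3 ⇒ r4c3=2.

Answer: 3 2 4 1 / 4 1 3 2 / 2 4 1 3 / 1 3 2 4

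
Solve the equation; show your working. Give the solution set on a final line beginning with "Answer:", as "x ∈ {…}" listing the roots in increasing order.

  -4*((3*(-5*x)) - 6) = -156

Step 1. [-4*((3*(-5*x)) - 6) = -156] LHS = -4·(…); ÷-4 both sides, so div: (3*(-5*x)) - 6 = 39.
Step 2. [(3*(-5*x)) - 6 = 39] the outer -6 inverts by adding 6 ⇒ sub: 3*(-5*x) = 45.
Step 3. [3*(-5*x) = 45] 3·(inner) — divide through by 3. So div: -5*x = 15.
Step 4. [-5*x = 15] leading coefficient -5: divide by -5 ⇒ div: x = -3.

Answer: x ∈ {-3}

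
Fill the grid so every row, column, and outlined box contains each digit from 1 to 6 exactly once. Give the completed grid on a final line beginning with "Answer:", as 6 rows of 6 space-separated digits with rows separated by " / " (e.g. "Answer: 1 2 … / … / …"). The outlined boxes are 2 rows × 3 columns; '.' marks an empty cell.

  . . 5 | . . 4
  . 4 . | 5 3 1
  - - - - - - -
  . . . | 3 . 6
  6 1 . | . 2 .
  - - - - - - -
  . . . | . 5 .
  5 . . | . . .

Step 1. [r1c4∈{2,6}] across box 2, 2 lands solely at r1c4, so r1c4=2.
Step 2. [r4c4∈{4}] r4c4's peers cover all but 4. So r4c4=4.
Step 3. [r2c3∈{2,6}] 6 has one home in row 2: r2c3 ⇒ r2c3=6.
Step 4. [r1c2∈{3}] nothing but 3 survives at r1c2 ⇒ r1c2=3.
Step 5. [r5c1∈{1,2,3,4}] col 1 places 3 nowhere but r5c1 ⇒ r5c1=3.
Step 6. [r5c3∈{1,2,4}] row 5 places 4 nowhere but r5c3, so r5c3=4.
Step 7. [r5c4∈{1,6}] in row 5, 1 fits only at r5c4 ⇒ r5c4=1.
Step 8. [r3c3∈{2}] nothing but 2 survives at r3c3, so r3c3=2.
Step 9. [r5c6∈{2}] r5c6's peers cover all but 2 ⇒ r5c6=2.
Step 10. [r6c4∈{6}] r6c4 is down to just 6 ⇒ r6c4=6.
Step 11. [r6c2∈{2}] r6c2's peers cover all but 2. So r6c2=2.
Step 12. [r2c1∈{2}] r2c1 is down to just 2, so r2c1=2.
Step 13. [r6c6∈{3}] r6c6 has the single candidate 3, so r6c6=3.
Step 14. [r3c1∈{4}] nothing but 4 survives at r3c1 ⇒ r3c1=4.
Step 15. [r3c5∈{1}] r3c5 is down to just 1, so r3c5=1.
Step 16. [r1c5∈{6}] r1c5 has the single candidate 6, so r1c5=6.
Step 17. [r4c6∈{5}] nothing but 5 survives at r4c6 ⇒ r4c6=5.
Step 18. [r4c3∈{3}] r4c3 is down to just 3, so r4c3=3.
Step 19. [r6c5∈{4}] r6c5 has the single candidate 4. So r6c5=4.
Step 20. [r5c2∈{6}] r5c2 is down to just 6. So r5c2=6.
Step 21. [r3c2∈{5}] only 5 remains possible at r3c2. So r3c2=5.
Step 22. [r6c3∈{1}] r6c3 has the single candidate 1 ⇒ r6c3=1.
Step 23. [r1c1∈{1}] nothing but 1 survives at r1c1, so r1c1=1.

Answer: 1 3 5 2 6 4 / 2 4 6 5 3 1 / 4 5 2 3 1 6 / 6 1 3 4 2 5 / 3 6 4 1 5 2 / 5 2 1 6 4 3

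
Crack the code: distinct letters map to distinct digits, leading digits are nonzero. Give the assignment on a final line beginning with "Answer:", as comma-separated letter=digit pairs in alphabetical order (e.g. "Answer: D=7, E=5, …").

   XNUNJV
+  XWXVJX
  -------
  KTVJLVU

Step 1. [col 1: V + X ≡ U (mod 10)] column 1 (V + X ≡ U (mod 10), carry-in 0) doesn't pin V yet; pick V=7 and continue ⇒ V=7.
Step 2. [col 1: V + X ≡ U (mod 10)] U=5 is one option consistent with column 1 (V + X ≡ U (mod 10), carry-in 0) — take it. So U=5.
Step 3. [K] K is the leading digit of a 7-digit sum of two 6-digit numbers; the final carry is exactly 1, so K=1.
Step 4. [col 1: V + X ≡ U (mod 10)] column 1 reads V+X+carry(0)=U with V=7, U=5; with digits 1,5,7 already taken and all letters distinct, the only value for X is 8, so X=8.
Step 5. [col 2: J + J ≡ V (mod 10)] column 2: given V=7, carry-in 1, and digits 1,5,7,8 already taken and all letters distinct, J+J≡V (mod 10) forces J=3. So J=3.
Step 6. [col 3: N + V ≡ L (mod 10)] N=2 is one option consistent with column 3 (N + V ≡ L (mod 10), carry-in 0) — take it ⇒ N=2.
Step 7. [col 3: N + V ≡ L (mod 10)] from column 3 (N=2, V=7, carry-in 0, digits 1,2,3,5,7,8 already taken and all letters distinct): L must equal 9, so L=9.
Step 8. [col 5: N + W ≡ V (mod 10)] in column 5 we have N+W≡V with carry-in 1; given N=2, V=7 and digits 1,2,3,5,7,8,9 already taken and all letters distinct, that pins W to 4 ⇒ W=4.
Step 9. [col 6: X + X ≡ T (mod 10)] from column 6 (X=8, carry-in 0, digits 1,2,3,4,5,7,8,9 already taken and all letters distinct): T must equal 6. So T=6.

Answer: J=3, K=1, L=9, N=2, T=6, U=5, V=7, W=4, X=8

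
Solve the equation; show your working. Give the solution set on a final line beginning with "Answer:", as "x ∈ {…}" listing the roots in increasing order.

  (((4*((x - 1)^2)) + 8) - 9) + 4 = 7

Step 1. [(((4*((x - 1)^2)) + 8) - 9) + 4 = 7] peel the +4: subtract 4 from each side, so sub: ((4*((x - 1)^2)) + 8) - 9 = 3.
Step 2. [((4*((x - 1)^2)) + 8) - 9 = 3] -9 is outermost — add 9 both sides, so sub: (4*((x - 1)^2)) + 8 = 12.
Step 3. [(4*((x - 1)^2)) + 8 = 12] 8 comes off first (subtract 8), so sub: 4*((x - 1)^2) = 4.
Step 4. [4*((x - 1)^2) = 4] leading coefficient 4: divide by 4, so div: (x - 1)^2 = 1.
Step 5. [(x - 1)^2 = 1] 1 ≥ 0, LHS is (·)² — take ±√. So sqrt: x - 1 = 1 or -1.
Step 6. [x - 1 = 1 or -1] 1 comes off first (add 1) ⇒ sub: x = 2 or 0.

Answer: x ∈ {0, 2}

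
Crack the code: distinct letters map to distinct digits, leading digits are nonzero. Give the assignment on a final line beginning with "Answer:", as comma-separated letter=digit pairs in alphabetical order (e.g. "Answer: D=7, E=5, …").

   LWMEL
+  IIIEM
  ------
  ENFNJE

Step 1. [col 1: L + M ≡ E (mod 10)] M=6 is one option consistent with column 1 (L + M ≡ E (mod 10), carry-in 0) — take it. So M=6.
Step 2. [col 1: L + M ≡ E (mod 10)] E=1 is one option consistent with column 1 (L + M ≡ E (mod 10), carry-in 0) — take it. So E=1.
Step 3. [col 1: L + M ≡ E (mod 10)] from column 1 (M=6, E=1, carry-in 0, digits 1,6 already taken and all letters distinct): L must equal 5. So L=5.
Step 4. [col 2: E + E ≡ J (mod 10)] from column 2 (E=1, carry-in 1, digits 1,5,6 already taken and all letters distinct): J must equal 3, so J=3.
Step 5. [col 3: M + I ≡ N (mod 10)] column 3 (M + I ≡ N (mod 10), carry-in 0) doesn't pin I yet; pick I=4 and continue ⇒ I=4.
Step 6. [col 3: M + I ≡ N (mod 10)] from column 3 (M=6, I=4, carry-in 0, digits 1,3,4,5,6 already taken and all letters distinct): N must equal 0. So N=0.
Step 7. [col 4: W + I ≡ F (mod 10)] no forcing yet in column 4 (carry-in 1); W=7 is free and consistent — try it, so W=7.
Step 8. [col 4: W + I ≡ F (mod 10)] in column 4 we have W+I≡F with carry-in 1; given W=7, I=4 and digits 0,1,3,4,5,6,7 already taken and all letters distinct, that pins F to 2. So F=2.

Answer: E=1, F=2, I=4, J=3, L=5, M=6, N=0, W=7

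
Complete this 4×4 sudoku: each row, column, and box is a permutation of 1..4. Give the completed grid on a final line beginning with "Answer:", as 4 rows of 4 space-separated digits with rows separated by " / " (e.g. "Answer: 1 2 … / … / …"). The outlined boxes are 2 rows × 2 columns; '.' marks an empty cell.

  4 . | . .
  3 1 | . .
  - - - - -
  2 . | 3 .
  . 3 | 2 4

Step 1. [r1c4∈{1,2,3}] 3 has one home in row 1: r1c4, so r1c4=3.
Step 2. [r3c2∈{4}] r3c2's peers cover all but 4. So r3c2=4.
Step 3. [r2c4∈{2}] r2c4's peers cover all but 2. So r2c4=2.
Step 4. [r4c1∈{1}] nothing but 1 survives at r4c1 ⇒ r4c1=1.
Step 5. [r1c3∈{1}] r1c3 is down to just 1. So r1c3=1.
Step 6. [r3c4∈{1}] r3c4 is down to just 1. So r3c4=1.
Step 7. [r2c3∈{4}] only 4 remains possible at r2c3. So r2c3=4.
Step 8. [r1c2∈{2}] only 2 remains possible at r1c2 ⇒ r1c2=2.

Answer: 4 2 1 3 / 3 1 4 2 / 2 4 3 1 / 1 3 2 4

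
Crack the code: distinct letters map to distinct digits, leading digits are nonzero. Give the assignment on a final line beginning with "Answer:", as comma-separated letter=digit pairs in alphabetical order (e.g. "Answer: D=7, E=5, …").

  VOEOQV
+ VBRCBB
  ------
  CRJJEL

Step 1. [col 1: V + B ≡ L (mod 10)] column 1 (V + B ≡ L (mod 10), carry-in 0) doesn't pin V yet; pick V=3 and continue. So V=3.
Step 2. [col 1: V + B ≡ L (mod 10)] no forcing yet in column 1 (carry-in 0); L=9 is free and consistent — try it, so L=9.
Step 3. [col 1: V + B ≡ L (mod 10)] from column 1 (V=3, L=9, carry-in 0, digits 3,9 already taken and all letters distinct): B must equal 6. So B=6.
Step 4. [col 2: Q + B ≡ E (mod 10)] Q=5 is one option consistent with column 2 (Q + B ≡ E (mod 10), carry-in 0) — take it, so Q=5.
Step 5. [col 2: Q + B ≡ E (mod 10)] column 2: given Q=5, B=6, carry-in 0, and digits 3,5,6,9 already taken and all letters distinct, Q+B≡E (mod 10) forces E=1 ⇒ E=1.
Step 6. [col 3: O + C ≡ J (mod 10)] column 3 (O + C ≡ J (mod 10), carry-in 1) doesn't pin C yet; pick C=7 and continue ⇒ C=7.
Step 7. [col 3: O + C ≡ J (mod 10)] several values work for J in column 3 (O + C ≡ J (mod 10), carry-in 1); try J=2, so J=2.
Step 8. [col 3: O + C ≡ J (mod 10)] from column 3 (C=7, J=2, carry-in 1, digits 1,2,3,5,6,7,9 already taken and all letters distinct): O must equal 4 ⇒ O=4.
Step 9. [col 4: E + R ≡ J (mod 10)] column 4 reads E+R+carry(1)=J with E=1, J=2; with digits 1,2,3,4,5,6,7,9 already taken and all letters distinct, the only value for R is 0. So R=0.

Answer: B=6, C=7, E=1, J=2, L=9, O=4, Q=5, R=0, V=3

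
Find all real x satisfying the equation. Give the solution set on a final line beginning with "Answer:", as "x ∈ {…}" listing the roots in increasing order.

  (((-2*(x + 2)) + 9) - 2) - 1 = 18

Step 1. [(((-2*(x + 2)) + 9) - 2) - 1 = 18] add 1: x sits inside (… - 1) ⇒ sub: ((-2*(x + 2)) + 9) - 2 = 19.
Step 2. [((-2*(x + 2)) + 9) - 2 = 19] 2 comes off first (add 2), so sub: (-2*(x + 2)) + 9 = 21.
Step 3. [(-2*(x + 2)) + 9 = 21] subtract 9: x sits inside (… + 9) ⇒ sub: -2*(x + 2) = 12.
Step 4. [-2*(x + 2) = 12] -2 out front; divide by -2 ⇒ div: x + 2 = -6.
Step 5. [x + 2 = -6] +2 is outermost — subtract 2 both sides. So sub: x = -8.

Answer: x ∈ {-8}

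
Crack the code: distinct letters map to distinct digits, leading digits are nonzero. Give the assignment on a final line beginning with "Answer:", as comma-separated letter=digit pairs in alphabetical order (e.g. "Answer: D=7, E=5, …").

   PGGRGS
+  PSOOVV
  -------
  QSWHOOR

Step 1. [col 1: S + V ≡ R (mod 10)] no forcing yet in column 1 (carry-in 0); R=9 is free and consistent — try it ⇒ R=9.
Step 2. [col 1: S + V ≡ R (mod 10)] S=2 is one option consistent with column 1 (S + V ≡ R (mod 10), carry-in 0) — take it, so S=2.
Step 3. [col 1: S + V ≡ R (mod 10)] column 1: given S=2, R=9, carry-in 0, and digits 2,9 already taken and all letters distinct, S+V≡R (mod 10) forces V=7. So V=7.
Step 4. [col 2: G + V ≡ O (mod 10)] O=0 is one option consistent with column 2 (G + V ≡ O (mod 10), carry-in 0) — take it ⇒ O=0.
Step 5. [col 2: G + V ≡ O (mod 10)] from column 2 (V=7, O=0, carry-in 0, digits 0,2,7,9 already taken and all letters distinct): G must equal 3. So G=3.
Step 6. [col 4: G + O ≡ H (mod 10)] in column 4 we have G+O≡H with carry-in 1; given G=3, O=0 and digits 0,2,3,7,9 already taken and all letters distinct, that pins H to 4, so H=4.
Step 7. [col 5: G + S ≡ W (mod 10)] column 5: given G=3, S=2, carry-in 0, and digits 0,2,3,4,7,9 already taken and all letters distinct, G+S≡W (mod 10) forces W=5. So W=5.
Step 8. [col 6: P + P ≡ S (mod 10)] column 6 (P + P ≡ S (mod 10), carry-in 0) doesn't pin P yet; pick P=6 and continue. So P=6.
Step 9. [col 7: carry → Q] column 7: given nothing yet, carry-in 1, and digits 0,2,3,4,5,6,7,9 already taken and all letters distinct, ·+·≡Q (mod 10) forces Q=1, so Q=1.

Answer: G=3, H=4, O=0, P=6, Q=1, R=9, S=2, V=7, W=5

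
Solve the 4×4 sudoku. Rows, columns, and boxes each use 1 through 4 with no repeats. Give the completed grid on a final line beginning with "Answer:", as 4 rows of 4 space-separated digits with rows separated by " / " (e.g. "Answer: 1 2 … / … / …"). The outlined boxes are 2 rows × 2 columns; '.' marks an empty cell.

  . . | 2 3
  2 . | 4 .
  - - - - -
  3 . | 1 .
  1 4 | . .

Step 1. [r4c4∈{2}] r4c4's peers cover all but 2 ⇒ r4c4=2.
Step 2. [r2c2∈{1,3}] row 2 places 3 nowhere but r2c2, so r2c2=3.
Step 3. [r3c2∈{2}] r3c2's peers cover all but 2 ⇒ r3c2=2.
Step 4. [r3c4∈{4}] r3c4's peers cover all but 4 ⇒ r3c4=4.
Step 5. [r1c1∈{4}] r1c1's peers cover all but 4, so r1c1=4.
Step 6. [r4c3∈{3}] r4c3's peers cover all but 3, so r4c3=3.
Step 7. [r2c4∈{1}] r2c4 is down to just 1. So r2c4=1.
Step 8. [r1c2∈{1}] r1c2's peers cover all but 1, so r1c2=1.

Answer: 4 1 2 3 / 2 3 4 1 / 3 2 1 4 / 1 4 3 2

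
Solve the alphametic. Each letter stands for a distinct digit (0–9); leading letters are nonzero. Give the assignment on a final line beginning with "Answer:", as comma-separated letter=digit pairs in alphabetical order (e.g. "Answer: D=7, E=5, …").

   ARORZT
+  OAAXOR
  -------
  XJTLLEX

Step 1. [col 1: T + R ≡ X (mod 10)] several values work for R in column 1 (T + R ≡ X (mod 10), carry-in 0); try R=8, so R=8.
Step 2. [col 1: T + R ≡ X (mod 10)] several values work for T in column 1 (T + R ≡ X (mod 10), carry-in 0); try T=3. So T=3.
Step 3. [col 1: T + R ≡ X (mod 10)] column 1 reads T+R+carry(0)=X with T=3, R=8; with digits 3,8 already taken and all letters distinct, the only value for X is 1, so X=1.
Step 4. [col 2: Z + O ≡ E (mod 10)] no forcing yet in column 2 (carry-in 1); E=7 is free and consistent — try it. So E=7.
Step 5. [col 2: Z + O ≡ E (mod 10)] no forcing yet in column 2 (carry-in 1); O=4 is free and consistent — try it, so O=4.
Step 6. [col 2: Z + O ≡ E (mod 10)] from column 2 (O=4, E=7, carry-in 1, digits 1,3,4,7,8 already taken and all letters distinct): Z must equal 2. So Z=2.
Step 7. [col 3: R + X ≡ L (mod 10)] column 3 reads R+X+carry(0)=L with R=8, X=1; with digits 1,2,3,4,7,8 already taken and all letters distinct, the only value for L is 9. So L=9.
Step 8. [col 4: O + A ≡ L (mod 10)] column 4 reads O+A+carry(0)=L with O=4, L=9; with digits 1,2,3,4,7,8,9 already taken and all letters distinct, the only value for A is 5 ⇒ A=5.
Step 9. [col 6: A + O ≡ J (mod 10)] from column 6 (A=5, O=4, carry-in 1, digits 1,2,3,4,5,7,8,9 already taken and all letters distinct): J must equal 0. So J=0.

Answer: A=5, E=7, J=0, L=9, O=4, R=8, T=3, X=1, Z=2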